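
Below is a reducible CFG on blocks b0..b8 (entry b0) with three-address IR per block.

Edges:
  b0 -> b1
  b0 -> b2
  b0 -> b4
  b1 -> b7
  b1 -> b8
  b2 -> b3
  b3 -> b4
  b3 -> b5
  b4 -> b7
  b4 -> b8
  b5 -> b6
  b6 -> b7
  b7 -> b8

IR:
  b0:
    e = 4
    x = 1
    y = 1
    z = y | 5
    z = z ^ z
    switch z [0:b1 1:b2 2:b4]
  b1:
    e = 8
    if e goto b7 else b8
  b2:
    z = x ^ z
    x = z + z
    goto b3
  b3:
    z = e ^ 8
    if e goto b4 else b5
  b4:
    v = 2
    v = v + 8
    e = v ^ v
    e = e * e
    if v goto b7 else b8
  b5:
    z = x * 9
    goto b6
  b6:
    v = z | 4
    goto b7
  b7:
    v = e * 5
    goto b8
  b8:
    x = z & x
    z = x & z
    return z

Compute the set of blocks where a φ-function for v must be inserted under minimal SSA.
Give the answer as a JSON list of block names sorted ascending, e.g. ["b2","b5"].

idom tree: b1←b0 b2←b0 b3←b2 b4←b0 b5←b3 b6←b5 b7←b0 b8←b0
Dom at joins:
  b4: preds {b0,b3}: {b0} ∩ {b0,b2,b3} = {b0}; idom=b0
  b7: preds {b1,b4,b6}: {b0,b1} ∩ {b0,b4} ∩ {b0,b2,b3,b5,b6} = {b0}; idom=b0
  b8: preds {b1,b4,b7}: {b0,b1} ∩ {b0,b4} ∩ {b0,b7} = {b0}; idom=b0

DF derivation:
  b4←b0: walk · to b0
  b4←b3: walk b3→b2 to b0
  b7←b1: walk b1 to b0
  b7←b4: walk b4 to b0
  b7←b6: walk b6→b5→b3→b2 to b0
  b8←b1: walk b1 to b0
  b8←b4: walk b4 to b0
  b8←b7: walk b7 to b0
  b0: DF=∅
  b1: DF={b7,b8}
  b2: DF={b4,b7}
  b3: DF={b4,b7}
  b4: DF={b7,b8}
  b5: DF={b7}
  b6: DF={b7}
  b7: DF={b8}
  b8: DF=∅

φ for v: defs {b4,b6,b7}
  DF⁺ = {b7,b8}

Answer: ["b7", "b8"]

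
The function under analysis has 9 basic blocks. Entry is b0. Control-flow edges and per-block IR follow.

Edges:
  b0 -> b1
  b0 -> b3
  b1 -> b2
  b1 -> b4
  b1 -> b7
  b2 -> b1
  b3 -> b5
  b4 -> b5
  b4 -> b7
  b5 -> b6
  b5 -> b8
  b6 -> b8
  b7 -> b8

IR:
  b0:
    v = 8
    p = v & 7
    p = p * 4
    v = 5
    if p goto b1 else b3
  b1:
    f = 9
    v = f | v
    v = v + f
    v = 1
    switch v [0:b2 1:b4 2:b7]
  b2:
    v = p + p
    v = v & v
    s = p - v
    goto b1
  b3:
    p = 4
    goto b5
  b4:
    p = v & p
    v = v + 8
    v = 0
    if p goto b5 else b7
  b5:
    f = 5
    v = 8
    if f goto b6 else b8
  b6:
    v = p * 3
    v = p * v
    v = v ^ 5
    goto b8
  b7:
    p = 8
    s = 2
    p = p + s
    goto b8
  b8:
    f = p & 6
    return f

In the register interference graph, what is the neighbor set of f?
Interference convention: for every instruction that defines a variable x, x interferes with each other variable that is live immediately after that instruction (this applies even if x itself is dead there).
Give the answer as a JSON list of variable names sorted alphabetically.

def/use:
  b0: def={p,v} ue=∅
  b1: def={f,v} ue={v}
  b2: def={s,v} ue={p}
  b3: def={p} ue=∅
  b4: def={p,v} ue={p,v}
  b5: def={f,v} ue=∅
  b6: def={v} ue={p}
  b7: def={p,s} ue=∅
  b8: def={f} ue={p}

Backward fixpoint:
  live b0: ∅→{p,v}
  live b1: {p,v}→{p,v}
  live b2: {p}→{p,v}
  live b3: ∅→{p}
  live b4: {p,v}→{p}
  live b5: {p}→{p}
  live b6: {p}→{p}
  live b7: ∅→{p}
  live b8: {p}→∅

Interfere edges:
  f — {p,v}
  p — {f,s,v}
  s — {p,v}
  v — {f,p,s}

N(f) = ["p", "v"]

Answer: ["p", "v"]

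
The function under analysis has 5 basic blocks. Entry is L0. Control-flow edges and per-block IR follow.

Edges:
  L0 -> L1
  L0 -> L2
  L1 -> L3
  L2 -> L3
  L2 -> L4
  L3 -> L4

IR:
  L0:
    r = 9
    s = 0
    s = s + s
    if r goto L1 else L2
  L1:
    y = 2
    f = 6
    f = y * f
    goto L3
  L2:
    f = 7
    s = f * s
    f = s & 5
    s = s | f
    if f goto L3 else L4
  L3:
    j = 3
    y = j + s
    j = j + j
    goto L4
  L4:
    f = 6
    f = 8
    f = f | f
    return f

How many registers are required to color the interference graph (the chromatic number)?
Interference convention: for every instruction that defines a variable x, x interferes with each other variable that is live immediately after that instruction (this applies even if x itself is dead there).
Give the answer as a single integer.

def/use:
  L0: def={r,s} ue=∅
  L1: def={f,y} ue=∅
  L2: def={f,s} ue={s}
  L3: def={j,y} ue={s}
  L4: def={f} ue=∅

Backward fixpoint:
  L0: in=∅ out={s}
  L1: in={s} out={s}
  L2: in={s} out={s}
  L3: in={s} out=∅
  L4: in=∅ out=∅

Interfere edges:
  f↔{s,y}
  j↔{s,y}
  r↔{s}
  s↔{f,j,r,y}
  y↔{f,j,s}

Colouring:
  clique {f,s,y} ⇒ need ≥ 3
  3-colouring: c0={s}  c1={r,y}  c2={f,j}
  χ = 3

Answer: 3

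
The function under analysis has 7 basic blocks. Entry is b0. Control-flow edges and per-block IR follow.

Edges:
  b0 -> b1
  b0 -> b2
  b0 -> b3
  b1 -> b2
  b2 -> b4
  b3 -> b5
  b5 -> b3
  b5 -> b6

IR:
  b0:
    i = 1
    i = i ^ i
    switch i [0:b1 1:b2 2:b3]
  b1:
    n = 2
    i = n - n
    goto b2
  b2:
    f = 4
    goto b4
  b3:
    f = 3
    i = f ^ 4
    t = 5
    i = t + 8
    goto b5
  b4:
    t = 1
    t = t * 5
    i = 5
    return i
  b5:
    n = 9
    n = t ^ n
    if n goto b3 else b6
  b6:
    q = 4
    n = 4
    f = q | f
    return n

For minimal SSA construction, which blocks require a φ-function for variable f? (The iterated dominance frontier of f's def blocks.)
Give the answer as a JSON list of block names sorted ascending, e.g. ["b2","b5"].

idom tree: b1←b0 b2←b0 b3←b0 b4←b2 b5←b3 b6←b5
Dom at joins:
  b2: preds {b0,b1}: {b0} ∩ {b0,b1} = {b0}; idom=b0
  b3: preds {b0,b5}: {b0} ∩ {b0,b3,b5} = {b0}; idom=b0

Frontier:
  join b2 pred b0: · stop@b0
  join b2 pred b1: b1 stop@b0
  join b3 pred b0: · stop@b0
  join b3 pred b5: b5→b3 stop@b0
  b0: DF=∅
  b1: DF={b2}
  b2: DF=∅
  b3: DF={b3}
  b4: DF=∅
  b5: DF={b3}
  b6: DF=∅

φ for f: defs {b2,b3,b6}
  DF⁺ = {b3}

Answer: ["b3"]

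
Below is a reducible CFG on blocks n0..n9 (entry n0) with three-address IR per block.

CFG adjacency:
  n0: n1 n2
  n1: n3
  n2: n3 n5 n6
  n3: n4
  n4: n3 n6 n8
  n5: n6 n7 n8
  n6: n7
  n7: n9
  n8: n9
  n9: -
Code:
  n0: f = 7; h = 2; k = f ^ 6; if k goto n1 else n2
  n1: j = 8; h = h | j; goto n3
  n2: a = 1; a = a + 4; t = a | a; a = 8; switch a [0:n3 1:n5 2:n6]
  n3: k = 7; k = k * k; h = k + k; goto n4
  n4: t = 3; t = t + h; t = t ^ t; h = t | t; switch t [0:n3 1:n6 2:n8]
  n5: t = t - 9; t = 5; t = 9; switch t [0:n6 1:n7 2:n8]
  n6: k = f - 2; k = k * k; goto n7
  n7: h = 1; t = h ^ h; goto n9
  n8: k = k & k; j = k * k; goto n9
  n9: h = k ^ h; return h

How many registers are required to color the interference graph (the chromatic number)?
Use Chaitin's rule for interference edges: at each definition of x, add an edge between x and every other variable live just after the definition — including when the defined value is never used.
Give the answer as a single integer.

Block summaries:
  n0 def {f,h,k} use ∅
  n1 def {h,j} use {h}
  n2 def {a,t} use ∅
  n3 def {h,k} use ∅
  n4 def {h,t} use {h}
  n5 def {t} use {t}
  n6 def {k} use {f}
  n7 def {h,t} use ∅
  n8 def {j,k} use {k}
  n9 def {h} use {h,k}

Liveness:
  n0 li=∅ lo={f,h,k}
  n1 li={f,h} lo={f}
  n2 li={f,h,k} lo={f,h,k,t}
  n3 li={f} lo={f,h,k}
  n4 li={f,h,k} lo={f,h,k}
  n5 li={f,h,k,t} lo={f,h,k}
  n6 li={f} lo={k}
  n7 li={k} lo={h,k}
  n8 li={h,k} lo={h,k}
  n9 li={h,k} lo=∅

Interference:
  a↔{f,h,k,t}
  f↔{a,h,j,k,t}
  h↔{a,f,j,k,t}
  j↔{f,h,k}
  k↔{a,f,h,j,t}
  t↔{a,f,h,k}

Colouring:
  lower bound: {a,f,h,k,t} mutually conflict ⇒ χ ≥ 5
  5-colouring: r0={f}  r1={h}  r2={k}  r3={a,j}  r4={t}
  χ = 5

Answer: 5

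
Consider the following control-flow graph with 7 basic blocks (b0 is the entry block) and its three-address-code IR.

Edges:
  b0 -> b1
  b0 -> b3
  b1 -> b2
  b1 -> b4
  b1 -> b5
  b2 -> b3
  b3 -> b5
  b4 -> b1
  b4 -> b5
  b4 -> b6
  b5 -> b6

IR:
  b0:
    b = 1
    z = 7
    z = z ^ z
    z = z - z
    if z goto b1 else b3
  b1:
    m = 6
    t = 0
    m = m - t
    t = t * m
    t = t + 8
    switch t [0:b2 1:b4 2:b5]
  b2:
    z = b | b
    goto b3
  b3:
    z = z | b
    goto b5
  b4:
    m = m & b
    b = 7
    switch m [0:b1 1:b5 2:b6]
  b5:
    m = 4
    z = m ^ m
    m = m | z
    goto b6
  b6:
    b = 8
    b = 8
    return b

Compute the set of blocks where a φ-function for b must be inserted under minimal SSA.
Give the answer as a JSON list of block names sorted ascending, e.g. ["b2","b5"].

Answer: ["b1", "b3", "b5", "b6"]

Derivation:
idom tree: b1←b0 b2←b1 b3←b0 b4←b1 b5←b0 b6←b0
Dom∩ at merges:
  b1: preds {b0,b4}: {b0} ∩ {b0,b1,b4} = {b0}; idom=b0
  b3: preds {b0,b2}: {b0} ∩ {b0,b1,b2} = {b0}; idom=b0
  b5: preds {b1,b3,b4}: {b0,b1} ∩ {b0,b3} ∩ {b0,b1,b4} = {b0}; idom=b0
  b6: preds {b4,b5}: {b0,b1,b4} ∩ {b0,b5} = {b0}; idom=b0

DF walk-up:
  join b1 pred b0: · stop@b0
  join b1 pred b4: b4→b1 stop@b0
  join b3 pred b0: · stop@b0
  join b3 pred b2: b2→b1 stop@b0
  join b5 pred b1: b1 stop@b0
  join b5 pred b3: b3 stop@b0
  join b5 pred b4: b4→b1 stop@b0
  join b6 pred b4: b4→b1 stop@b0
  join b6 pred b5: b5 stop@b0
  b0: DF=∅
  b1: DF={b1,b3,b5,b6}
  b2: DF={b3}
  b3: DF={b5}
  b4: DF={b1,b5,b6}
  b5: DF={b6}
  b6: DF=∅

φ for b: defs {b0,b4,b6}
  DF⁺ = {b1,b3,b5,b6}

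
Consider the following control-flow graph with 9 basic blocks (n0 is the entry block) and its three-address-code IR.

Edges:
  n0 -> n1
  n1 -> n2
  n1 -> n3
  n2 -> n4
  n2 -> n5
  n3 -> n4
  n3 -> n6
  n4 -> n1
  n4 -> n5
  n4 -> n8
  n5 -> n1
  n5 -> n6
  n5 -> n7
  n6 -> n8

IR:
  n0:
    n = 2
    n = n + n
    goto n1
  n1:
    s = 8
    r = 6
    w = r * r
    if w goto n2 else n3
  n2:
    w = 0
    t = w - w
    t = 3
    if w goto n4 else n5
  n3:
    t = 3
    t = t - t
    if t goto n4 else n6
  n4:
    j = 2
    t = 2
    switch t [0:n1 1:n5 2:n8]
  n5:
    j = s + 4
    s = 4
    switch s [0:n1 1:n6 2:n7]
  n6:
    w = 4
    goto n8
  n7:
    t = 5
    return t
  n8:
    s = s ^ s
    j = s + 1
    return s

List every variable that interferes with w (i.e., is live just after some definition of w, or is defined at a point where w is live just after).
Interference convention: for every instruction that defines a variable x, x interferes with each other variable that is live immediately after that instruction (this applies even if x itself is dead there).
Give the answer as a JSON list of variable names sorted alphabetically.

Answer: ["s", "t"]

Working:
def/use:
  n0: {n} / ∅
  n1: {r,s,w} / ∅
  n2: {t,w} / ∅
  n3: {t} / ∅
  n4: {j,t} / ∅
  n5: {j,s} / {s}
  n6: {w} / ∅
  n7: {t} / ∅
  n8: {j,s} / {s}

Live sets:
  live n0: ∅→∅
  live n1: ∅→{s}
  live n2: {s}→{s}
  live n3: {s}→{s}
  live n4: {s}→{s}
  live n5: {s}→{s}
  live n6: {s}→{s}
  live n7: ∅→∅
  live n8: {s}→∅

Conflict graph:
  j: {s}
  n: ∅
  r: {s}
  s: {j,r,t,w}
  t: {s,w}
  w: {s,t}

N(w) = ["s", "t"]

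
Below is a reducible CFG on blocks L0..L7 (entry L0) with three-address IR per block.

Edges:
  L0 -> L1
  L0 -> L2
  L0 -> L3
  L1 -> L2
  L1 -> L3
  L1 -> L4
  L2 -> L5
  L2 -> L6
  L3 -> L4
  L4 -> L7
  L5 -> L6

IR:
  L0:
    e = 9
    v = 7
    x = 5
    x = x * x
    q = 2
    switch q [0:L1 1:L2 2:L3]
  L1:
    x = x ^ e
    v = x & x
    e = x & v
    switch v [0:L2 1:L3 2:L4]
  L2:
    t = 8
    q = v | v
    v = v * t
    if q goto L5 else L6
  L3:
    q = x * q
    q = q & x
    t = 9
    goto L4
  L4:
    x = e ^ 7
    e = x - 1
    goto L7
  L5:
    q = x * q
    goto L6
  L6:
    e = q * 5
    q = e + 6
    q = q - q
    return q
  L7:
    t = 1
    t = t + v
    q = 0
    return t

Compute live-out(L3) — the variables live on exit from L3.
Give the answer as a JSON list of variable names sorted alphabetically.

Per-block:
  L0 def {e,q,v,x} use ∅
  L1 def {e,v,x} use {e,x}
  L2 def {q,t,v} use {v}
  L3 def {q,t} use {q,x}
  L4 def {e,x} use {e}
  L5 def {q} use {q,x}
  L6 def {e,q} use {q}
  L7 def {q,t} use {v}

Liveness:
  L0: in=∅ out={e,q,v,x}
  L1: in={e,q,x} out={e,q,v,x}
  L2: in={v,x} out={q,x}
  L3: in={e,q,v,x} out={e,v}
  L4: in={e,v} out={v}
  L5: in={q,x} out={q}
  L6: in={q} out=∅
  L7: in={v} out=∅

live-out(L3) = ["e", "v"]

Answer: ["e", "v"]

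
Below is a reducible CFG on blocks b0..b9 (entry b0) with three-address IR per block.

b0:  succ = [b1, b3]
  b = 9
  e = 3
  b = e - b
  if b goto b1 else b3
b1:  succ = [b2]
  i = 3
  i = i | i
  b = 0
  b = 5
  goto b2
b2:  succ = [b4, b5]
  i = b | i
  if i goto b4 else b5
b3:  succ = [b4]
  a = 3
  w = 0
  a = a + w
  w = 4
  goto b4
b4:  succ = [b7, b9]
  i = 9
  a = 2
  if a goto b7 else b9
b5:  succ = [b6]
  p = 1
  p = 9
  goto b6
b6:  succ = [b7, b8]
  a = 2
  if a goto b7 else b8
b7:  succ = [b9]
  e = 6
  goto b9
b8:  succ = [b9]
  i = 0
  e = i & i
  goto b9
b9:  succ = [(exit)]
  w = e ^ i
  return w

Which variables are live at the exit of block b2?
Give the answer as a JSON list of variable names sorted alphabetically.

Answer: ["e", "i"]

Analysis:
Per-block:
  b0: {b,e} / ∅
  b1: {b,i} / ∅
  b2: {i} / {b,i}
  b3: {a,w} / ∅
  b4: {a,i} / ∅
  b5: {p} / ∅
  b6: {a} / ∅
  b7: {e} / ∅
  b8: {e,i} / ∅
  b9: {w} / {e,i}

Backward fixpoint:
  b0 li=∅ lo={e}
  b1 li={e} lo={b,e,i}
  b2 li={b,e,i} lo={e,i}
  b3 li={e} lo={e}
  b4 li={e} lo={e,i}
  b5 li={i} lo={i}
  b6 li={i} lo={i}
  b7 li={i} lo={e,i}
  b8 li=∅ lo={e,i}
  b9 li={e,i} lo=∅

live-out(b2) = ["e", "i"]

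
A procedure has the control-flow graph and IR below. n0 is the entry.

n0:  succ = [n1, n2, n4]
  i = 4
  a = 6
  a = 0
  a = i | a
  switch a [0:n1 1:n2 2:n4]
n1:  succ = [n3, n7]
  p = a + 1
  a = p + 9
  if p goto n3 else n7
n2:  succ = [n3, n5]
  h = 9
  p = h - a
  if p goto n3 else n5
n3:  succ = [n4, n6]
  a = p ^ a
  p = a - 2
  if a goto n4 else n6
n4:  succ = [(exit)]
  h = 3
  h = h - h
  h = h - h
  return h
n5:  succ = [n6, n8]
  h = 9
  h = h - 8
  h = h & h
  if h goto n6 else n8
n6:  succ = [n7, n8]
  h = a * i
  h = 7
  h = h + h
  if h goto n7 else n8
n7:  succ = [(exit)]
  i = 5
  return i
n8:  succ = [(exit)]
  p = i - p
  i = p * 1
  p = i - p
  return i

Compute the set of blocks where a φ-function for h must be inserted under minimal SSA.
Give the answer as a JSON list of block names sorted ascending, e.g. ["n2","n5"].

Answer: ["n3", "n4", "n6", "n7", "n8"]

Derivation:
idom tree: n1←n0 n2←n0 n3←n0 n4←n0 n5←n2 n6←n0 n7←n0 n8←n0
Dom∩ at merges:
  n3: preds {n1,n2}: {n0,n1} ∩ {n0,n2} = {n0}; idom=n0
  n4: preds {n0,n3}: {n0} ∩ {n0,n3} = {n0}; idom=n0
  n6: preds {n3,n5}: {n0,n3} ∩ {n0,n2,n5} = {n0}; idom=n0
  n7: preds {n1,n6}: {n0,n1} ∩ {n0,n6} = {n0}; idom=n0
  n8: preds {n5,n6}: {n0,n2,n5} ∩ {n0,n6} = {n0}; idom=n0

DF derivation:
  n3←n1: walk n1 to n0
  n3←n2: walk n2 to n0
  n4←n0: walk · to n0
  n4←n3: walk n3 to n0
  n6←n3: walk n3 to n0
  n6←n5: walk n5→n2 to n0
  n7←n1: walk n1 to n0
  n7←n6: walk n6 to n0
  n8←n5: walk n5→n2 to n0
  n8←n6: walk n6 to n0
  DF(n0)=∅
  DF(n1)={n3,n7}
  DF(n2)={n3,n6,n8}
  DF(n3)={n4,n6}
  DF(n4)=∅
  DF(n5)={n6,n8}
  DF(n6)={n7,n8}
  DF(n7)=∅
  DF(n8)=∅

φ for h: defs {n2,n4,n5,n6}
  DF⁺ = {n3,n4,n6,n7,n8}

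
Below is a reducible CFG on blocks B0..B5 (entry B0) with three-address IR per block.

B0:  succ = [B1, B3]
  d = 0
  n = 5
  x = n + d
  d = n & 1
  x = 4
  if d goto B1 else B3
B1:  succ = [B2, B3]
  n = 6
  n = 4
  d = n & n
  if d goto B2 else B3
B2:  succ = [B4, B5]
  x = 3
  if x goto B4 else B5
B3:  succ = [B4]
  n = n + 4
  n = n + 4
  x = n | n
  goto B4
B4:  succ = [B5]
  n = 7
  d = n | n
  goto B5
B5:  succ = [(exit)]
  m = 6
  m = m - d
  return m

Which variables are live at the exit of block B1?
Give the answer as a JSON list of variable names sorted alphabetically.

def/use:
  B0: {d,n,x} / ∅
  B1: {d,n} / ∅
  B2: {x} / ∅
  B3: {n,x} / {n}
  B4: {d,n} / ∅
  B5: {m} / {d}

Backward fixpoint:
  B0: in=∅ out={n}
  B1: in=∅ out={d,n}
  B2: in={d} out={d}
  B3: in={n} out=∅
  B4: in=∅ out={d}
  B5: in={d} out=∅

live-out(B1) = ["d", "n"]

Answer: ["d", "n"]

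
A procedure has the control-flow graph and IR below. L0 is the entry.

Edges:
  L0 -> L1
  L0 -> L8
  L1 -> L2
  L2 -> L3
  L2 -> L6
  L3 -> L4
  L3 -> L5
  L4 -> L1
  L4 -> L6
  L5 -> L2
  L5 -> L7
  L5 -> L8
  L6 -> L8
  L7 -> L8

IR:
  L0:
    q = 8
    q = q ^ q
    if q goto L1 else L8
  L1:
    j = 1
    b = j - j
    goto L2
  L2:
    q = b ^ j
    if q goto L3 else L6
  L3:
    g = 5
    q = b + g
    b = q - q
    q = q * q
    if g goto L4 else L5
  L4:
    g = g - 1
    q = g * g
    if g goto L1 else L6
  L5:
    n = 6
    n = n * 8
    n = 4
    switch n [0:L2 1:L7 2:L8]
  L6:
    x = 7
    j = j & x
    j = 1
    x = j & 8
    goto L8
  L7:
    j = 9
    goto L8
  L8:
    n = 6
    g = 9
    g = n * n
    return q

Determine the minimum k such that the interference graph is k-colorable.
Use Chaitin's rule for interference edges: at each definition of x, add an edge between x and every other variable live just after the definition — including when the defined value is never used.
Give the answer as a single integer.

Block summaries:
  L0 def {q} use ∅
  L1 def {b,j} use ∅
  L2 def {q} use {b,j}
  L3 def {b,g,q} use {b}
  L4 def {g,q} use {g}
  L5 def {n} use ∅
  L6 def {j,x} use {j}
  L7 def {j} use ∅
  L8 def {g,n} use {q}

Live sets:
  live L0: ∅→{q}
  live L1: ∅→{b,j}
  live L2: {b,j}→{b,j,q}
  live L3: {b,j}→{b,g,j,q}
  live L4: {g,j}→{j,q}
  live L5: {b,j,q}→{b,j,q}
  live L6: {j,q}→{q}
  live L7: {q}→{q}
  live L8: {q}→∅

Interference:
  b: {g,j,n,q}
  g: {b,j,n,q}
  j: {b,g,n,q,x}
  n: {b,g,j,q}
  q: {b,g,j,n,x}
  x: {j,q}

Colouring:
  lower bound: {b,g,j,n,q} mutually conflict ⇒ χ ≥ 5
  assign b→c2 g→c3 j→c0 n→c4 q→c1 x→c2 — no edge inside a register ⇒ χ ≤ 5
  χ = 5

Answer: 5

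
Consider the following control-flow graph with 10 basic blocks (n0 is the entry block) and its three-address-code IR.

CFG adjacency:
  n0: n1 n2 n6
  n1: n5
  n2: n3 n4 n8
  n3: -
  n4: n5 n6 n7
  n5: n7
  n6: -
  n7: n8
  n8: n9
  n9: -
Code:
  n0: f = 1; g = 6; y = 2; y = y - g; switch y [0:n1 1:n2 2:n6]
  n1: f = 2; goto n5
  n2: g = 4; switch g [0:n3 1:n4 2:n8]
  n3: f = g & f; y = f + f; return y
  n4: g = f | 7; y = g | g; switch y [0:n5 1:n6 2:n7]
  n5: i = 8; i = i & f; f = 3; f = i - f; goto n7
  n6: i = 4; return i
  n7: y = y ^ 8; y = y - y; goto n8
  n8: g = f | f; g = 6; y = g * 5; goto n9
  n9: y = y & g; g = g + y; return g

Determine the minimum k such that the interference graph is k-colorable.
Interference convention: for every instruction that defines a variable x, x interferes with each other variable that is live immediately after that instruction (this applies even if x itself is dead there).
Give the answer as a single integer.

Per-block:
  n0: {f,g,y} / ∅
  n1: {f} / ∅
  n2: {g} / ∅
  n3: {f,y} / {f,g}
  n4: {g,y} / {f}
  n5: {f,i} / {f}
  n6: {i} / ∅
  n7: {y} / {y}
  n8: {g,y} / {f}
  n9: {g,y} / {g,y}

Liveness:
  live n0: ∅→{f,y}
  live n1: {y}→{f,y}
  live n2: {f}→{f,g}
  live n3: {f,g}→∅
  live n4: {f}→{f,y}
  live n5: {f,y}→{f,y}
  live n6: ∅→∅
  live n7: {f,y}→{f}
  live n8: {f}→{g,y}
  live n9: {g,y}→∅

Conflict graph:
  f — {g,i,y}
  g — {f,y}
  i — {f,y}
  y — {f,g,i}

Colouring:
  lower bound: {f,g,y} mutually conflict ⇒ χ ≥ 3
  3-colouring: r0={f}  r1={y}  r2={g,i}
  χ = 3

Answer: 3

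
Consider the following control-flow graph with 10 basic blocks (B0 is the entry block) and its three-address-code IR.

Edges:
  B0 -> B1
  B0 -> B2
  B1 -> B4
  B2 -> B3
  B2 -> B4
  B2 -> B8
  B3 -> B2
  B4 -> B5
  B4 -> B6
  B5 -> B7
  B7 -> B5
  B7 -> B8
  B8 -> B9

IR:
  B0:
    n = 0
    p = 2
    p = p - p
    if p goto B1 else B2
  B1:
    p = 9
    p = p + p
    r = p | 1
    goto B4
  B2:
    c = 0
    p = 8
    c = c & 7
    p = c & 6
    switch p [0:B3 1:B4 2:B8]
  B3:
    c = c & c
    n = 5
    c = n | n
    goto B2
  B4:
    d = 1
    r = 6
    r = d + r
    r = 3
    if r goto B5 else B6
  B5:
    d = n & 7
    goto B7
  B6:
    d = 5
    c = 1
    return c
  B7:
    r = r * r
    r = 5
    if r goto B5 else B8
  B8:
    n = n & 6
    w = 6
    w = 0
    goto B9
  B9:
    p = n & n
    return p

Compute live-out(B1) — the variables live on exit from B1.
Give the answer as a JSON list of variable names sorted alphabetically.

Answer: ["n"]

Working:
Per-block:
  B0 def {n,p} use ∅
  B1 def {p,r} use ∅
  B2 def {c,p} use ∅
  B3 def {c,n} use {c}
  B4 def {d,r} use ∅
  B5 def {d} use {n}
  B6 def {c,d} use ∅
  B7 def {r} use {r}
  B8 def {n,w} use {n}
  B9 def {p} use {n}

Backward fixpoint:
  B0 li=∅ lo={n}
  B1 li={n} lo={n}
  B2 li={n} lo={c,n}
  B3 li={c} lo={n}
  B4 li={n} lo={n,r}
  B5 li={n,r} lo={n,r}
  B6 li=∅ lo=∅
  B7 li={n,r} lo={n,r}
  B8 li={n} lo={n}
  B9 li={n} lo=∅

live-out(B1) = ["n"]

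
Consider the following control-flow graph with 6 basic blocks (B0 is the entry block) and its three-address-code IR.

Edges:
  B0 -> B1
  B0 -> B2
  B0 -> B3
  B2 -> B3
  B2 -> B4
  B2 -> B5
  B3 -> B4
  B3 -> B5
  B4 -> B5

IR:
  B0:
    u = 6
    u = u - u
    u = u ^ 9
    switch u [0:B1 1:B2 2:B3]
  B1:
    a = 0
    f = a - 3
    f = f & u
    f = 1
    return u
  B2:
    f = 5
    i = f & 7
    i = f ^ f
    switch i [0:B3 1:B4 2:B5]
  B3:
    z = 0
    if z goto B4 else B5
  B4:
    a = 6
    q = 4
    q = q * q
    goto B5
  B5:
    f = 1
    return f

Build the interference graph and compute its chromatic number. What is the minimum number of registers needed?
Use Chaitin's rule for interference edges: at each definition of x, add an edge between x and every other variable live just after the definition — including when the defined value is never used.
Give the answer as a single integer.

Answer: 2

Derivation:
def/use:
  B0: {u} / ∅
  B1: {a,f} / {u}
  B2: {f,i} / ∅
  B3: {z} / ∅
  B4: {a,q} / ∅
  B5: {f} / ∅

Liveness:
  B0 li=∅ lo={u}
  B1 li={u} lo=∅
  B2 li=∅ lo=∅
  B3 li=∅ lo=∅
  B4 li=∅ lo=∅
  B5 li=∅ lo=∅

Interfere edges:
  a: {u}
  f: {i,u}
  i: {f}
  q: ∅
  u: {a,f}
  z: ∅

Chromatic number:
  lower bound: {a,u} mutually conflict ⇒ χ ≥ 2
  2-colouring: c0={a,f,q,z}  c1={i,u}
  χ = 2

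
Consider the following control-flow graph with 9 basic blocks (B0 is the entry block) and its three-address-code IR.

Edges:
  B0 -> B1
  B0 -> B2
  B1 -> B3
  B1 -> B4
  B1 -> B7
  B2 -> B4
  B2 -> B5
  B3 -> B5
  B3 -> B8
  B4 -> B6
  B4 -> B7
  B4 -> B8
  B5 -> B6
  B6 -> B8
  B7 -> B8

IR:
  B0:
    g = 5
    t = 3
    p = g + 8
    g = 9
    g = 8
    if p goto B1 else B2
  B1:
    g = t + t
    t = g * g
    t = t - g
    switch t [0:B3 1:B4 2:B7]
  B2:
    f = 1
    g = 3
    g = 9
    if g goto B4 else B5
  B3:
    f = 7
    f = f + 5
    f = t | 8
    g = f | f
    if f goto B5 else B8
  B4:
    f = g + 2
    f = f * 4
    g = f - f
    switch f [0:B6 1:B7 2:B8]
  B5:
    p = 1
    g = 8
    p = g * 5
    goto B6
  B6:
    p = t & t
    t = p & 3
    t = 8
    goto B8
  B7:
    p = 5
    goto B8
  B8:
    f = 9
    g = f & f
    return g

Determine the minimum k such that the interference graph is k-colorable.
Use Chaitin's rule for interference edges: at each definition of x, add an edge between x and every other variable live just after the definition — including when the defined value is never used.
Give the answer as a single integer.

Answer: 3

Derivation:
def/use:
  B0: {g,p,t} / ∅
  B1: {g,t} / {t}
  B2: {f,g} / ∅
  B3: {f,g} / {t}
  B4: {f,g} / {g}
  B5: {g,p} / ∅
  B6: {p,t} / {t}
  B7: {p} / ∅
  B8: {f,g} / ∅

Live sets:
  live B0: ∅→{t}
  live B1: {t}→{g,t}
  live B2: {t}→{g,t}
  live B3: {t}→{t}
  live B4: {g,t}→{t}
  live B5: {t}→{t}
  live B6: {t}→∅
  live B7: ∅→∅
  live B8: ∅→∅

Interfere edges:
  f: {g,t}
  g: {f,p,t}
  p: {g,t}
  t: {f,g,p}

Colouring:
  {f,g,t} pairwise interfere (3-clique) ⇒ χ ≥ 3
  3-colouring: R0={g}  R1={t}  R2={f,p}
  χ = 3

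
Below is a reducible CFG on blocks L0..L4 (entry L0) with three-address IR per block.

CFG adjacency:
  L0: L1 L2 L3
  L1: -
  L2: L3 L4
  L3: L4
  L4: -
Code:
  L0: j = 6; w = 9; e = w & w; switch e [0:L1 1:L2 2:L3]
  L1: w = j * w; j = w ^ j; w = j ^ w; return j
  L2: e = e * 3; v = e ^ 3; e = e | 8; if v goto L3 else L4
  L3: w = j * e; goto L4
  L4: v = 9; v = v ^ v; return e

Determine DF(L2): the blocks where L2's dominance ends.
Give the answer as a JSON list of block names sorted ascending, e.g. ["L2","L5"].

idom tree: L1←L0 L2←L0 L3←L0 L4←L0
Dom at joins:
  L3: preds {L0,L2}: {L0} ∩ {L0,L2} = {L0}; idom=L0
  L4: preds {L2,L3}: {L0,L2} ∩ {L0,L3} = {L0}; idom=L0

DF walk-up:
  join L3 pred L0: · stop@L0
  join L3 pred L2: L2 stop@L0
  join L4 pred L2: L2 stop@L0
  join L4 pred L3: L3 stop@L0
  L0: DF=∅
  L1: DF=∅
  L2: DF={L3,L4}
  L3: DF={L4}
  L4: DF=∅

DF(L2) = ["L3", "L4"]

Answer: ["L3", "L4"]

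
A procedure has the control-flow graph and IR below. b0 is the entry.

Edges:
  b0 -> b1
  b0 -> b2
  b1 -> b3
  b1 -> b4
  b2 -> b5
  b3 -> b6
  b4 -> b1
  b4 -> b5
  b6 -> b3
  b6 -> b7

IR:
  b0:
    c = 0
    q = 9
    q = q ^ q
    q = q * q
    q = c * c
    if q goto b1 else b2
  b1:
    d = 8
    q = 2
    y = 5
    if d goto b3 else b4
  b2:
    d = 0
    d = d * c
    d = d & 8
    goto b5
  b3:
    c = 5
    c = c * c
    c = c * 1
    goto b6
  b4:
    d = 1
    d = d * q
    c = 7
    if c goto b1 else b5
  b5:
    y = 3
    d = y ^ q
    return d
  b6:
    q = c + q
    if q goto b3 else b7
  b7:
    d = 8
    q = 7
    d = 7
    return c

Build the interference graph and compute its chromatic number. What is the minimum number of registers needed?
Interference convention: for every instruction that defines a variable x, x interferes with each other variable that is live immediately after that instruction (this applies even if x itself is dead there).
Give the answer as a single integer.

Answer: 3

Working:
def/use:
  b0: def={c,q} ue=∅
  b1: def={d,q,y} ue=∅
  b2: def={d} ue={c}
  b3: def={c} ue=∅
  b4: def={c,d} ue={q}
  b5: def={d,y} ue={q}
  b6: def={q} ue={c,q}
  b7: def={d,q} ue={c}

Backward fixpoint:
  b0: in=∅ out={c,q}
  b1: in=∅ out={q}
  b2: in={c,q} out={q}
  b3: in={q} out={c,q}
  b4: in={q} out={q}
  b5: in={q} out=∅
  b6: in={c,q} out={c,q}
  b7: in={c} out=∅

Interference:
  c — {d,q}
  d — {c,q,y}
  q — {c,d,y}
  y — {d,q}

Registers:
  clique {c,d,q} ⇒ need ≥ 3
  3-colouring: R0={d}  R1={q}  R2={c,y}
  χ = 3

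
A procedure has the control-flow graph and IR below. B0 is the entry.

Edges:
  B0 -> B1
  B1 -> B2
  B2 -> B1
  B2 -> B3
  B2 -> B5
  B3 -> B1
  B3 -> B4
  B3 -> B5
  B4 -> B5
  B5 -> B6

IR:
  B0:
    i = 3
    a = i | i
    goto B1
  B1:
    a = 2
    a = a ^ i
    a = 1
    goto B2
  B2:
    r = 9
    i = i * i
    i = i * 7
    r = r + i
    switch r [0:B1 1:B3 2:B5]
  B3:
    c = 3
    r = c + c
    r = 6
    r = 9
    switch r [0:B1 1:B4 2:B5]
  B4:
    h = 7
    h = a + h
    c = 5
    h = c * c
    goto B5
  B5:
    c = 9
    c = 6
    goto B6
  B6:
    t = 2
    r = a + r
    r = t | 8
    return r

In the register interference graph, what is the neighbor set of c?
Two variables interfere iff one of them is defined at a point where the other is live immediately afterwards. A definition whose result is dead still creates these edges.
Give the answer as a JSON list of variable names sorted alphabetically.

Answer: ["a", "i", "r"]

Derivation:
Per-block:
  B0: def={a,i} ue=∅
  B1: def={a} ue={i}
  B2: def={i,r} ue={i}
  B3: def={c,r} ue=∅
  B4: def={c,h} ue={a}
  B5: def={c} ue=∅
  B6: def={r,t} ue={a,r}

Live sets:
  live B0: ∅→{i}
  live B1: {i}→{a,i}
  live B2: {a,i}→{a,i,r}
  live B3: {a,i}→{a,i,r}
  live B4: {a,r}→{a,r}
  live B5: {a,r}→{a,r}
  live B6: {a,r}→∅

Interference:
  a: {c,h,i,r,t}
  c: {a,i,r}
  h: {a,r}
  i: {a,c,r}
  r: {a,c,h,i,t}
  t: {a,r}

N(c) = ["a", "i", "r"]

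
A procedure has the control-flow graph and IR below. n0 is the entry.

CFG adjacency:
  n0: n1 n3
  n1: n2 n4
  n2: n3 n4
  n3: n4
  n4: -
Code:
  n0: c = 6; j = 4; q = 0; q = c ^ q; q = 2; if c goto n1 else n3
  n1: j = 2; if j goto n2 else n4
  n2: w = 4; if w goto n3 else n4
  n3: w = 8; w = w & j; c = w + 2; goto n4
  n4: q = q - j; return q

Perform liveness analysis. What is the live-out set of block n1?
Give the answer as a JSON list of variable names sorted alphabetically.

Per-block:
  n0 def {c,j,q} use ∅
  n1 def {j} use ∅
  n2 def {w} use ∅
  n3 def {c,w} use {j}
  n4 def {q} use {j,q}

Backward fixpoint:
  n0 li=∅ lo={j,q}
  n1 li={q} lo={j,q}
  n2 li={j,q} lo={j,q}
  n3 li={j,q} lo={j,q}
  n4 li={j,q} lo=∅

live-out(n1) = ["j", "q"]

Answer: ["j", "q"]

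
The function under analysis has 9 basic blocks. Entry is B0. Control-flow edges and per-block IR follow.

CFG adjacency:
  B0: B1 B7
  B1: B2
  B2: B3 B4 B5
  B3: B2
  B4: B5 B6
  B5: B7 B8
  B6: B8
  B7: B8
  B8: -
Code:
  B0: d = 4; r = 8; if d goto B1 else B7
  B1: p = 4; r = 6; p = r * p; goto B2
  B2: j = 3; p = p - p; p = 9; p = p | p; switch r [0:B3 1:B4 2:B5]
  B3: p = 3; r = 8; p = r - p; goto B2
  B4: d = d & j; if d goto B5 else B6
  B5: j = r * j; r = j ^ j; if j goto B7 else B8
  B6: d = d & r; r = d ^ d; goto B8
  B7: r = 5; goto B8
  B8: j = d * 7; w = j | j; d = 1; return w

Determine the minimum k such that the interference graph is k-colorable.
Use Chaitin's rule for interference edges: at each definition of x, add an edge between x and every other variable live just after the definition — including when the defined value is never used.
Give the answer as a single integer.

Block summaries:
  B0 def {d,r} use ∅
  B1 def {p,r} use ∅
  B2 def {j,p} use {p,r}
  B3 def {p,r} use ∅
  B4 def {d} use {d,j}
  B5 def {j,r} use {j,r}
  B6 def {d,r} use {d,r}
  B7 def {r} use ∅
  B8 def {d,j,w} use {d}

Backward fixpoint:
  live B0: ∅→{d}
  live B1: {d}→{d,p,r}
  live B2: {d,p,r}→{d,j,r}
  live B3: {d}→{d,p,r}
  live B4: {d,j,r}→{d,j,r}
  live B5: {d,j,r}→{d}
  live B6: {d,r}→{d}
  live B7: {d}→{d}
  live B8: {d}→∅

Interfere edges:
  d: {j,p,r,w}
  j: {d,p,r}
  p: {d,j,r}
  r: {d,j,p}
  w: {d}

Registers:
  clique {d,j,p,r} ⇒ need ≥ 4
  assign d→R0 j→R1 p→R2 r→R3 w→R1 — no edge inside a register ⇒ χ ≤ 4
  χ = 4

Answer: 4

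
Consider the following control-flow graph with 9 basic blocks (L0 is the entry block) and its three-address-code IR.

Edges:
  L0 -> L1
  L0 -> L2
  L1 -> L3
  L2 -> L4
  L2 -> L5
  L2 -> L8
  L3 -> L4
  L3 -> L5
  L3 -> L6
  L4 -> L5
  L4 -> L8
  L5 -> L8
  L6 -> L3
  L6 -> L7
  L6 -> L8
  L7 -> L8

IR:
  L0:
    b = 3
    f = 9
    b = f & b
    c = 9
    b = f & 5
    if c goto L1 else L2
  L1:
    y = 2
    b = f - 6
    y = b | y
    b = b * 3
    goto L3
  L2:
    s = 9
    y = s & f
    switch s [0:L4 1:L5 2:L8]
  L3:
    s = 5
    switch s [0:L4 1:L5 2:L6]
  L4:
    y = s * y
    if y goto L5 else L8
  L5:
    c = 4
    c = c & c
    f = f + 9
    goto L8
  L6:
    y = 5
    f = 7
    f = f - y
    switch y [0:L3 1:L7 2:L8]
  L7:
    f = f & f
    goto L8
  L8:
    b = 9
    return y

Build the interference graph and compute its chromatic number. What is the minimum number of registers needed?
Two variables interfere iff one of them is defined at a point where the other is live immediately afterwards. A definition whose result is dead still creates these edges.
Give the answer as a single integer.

Answer: 4

Working:
Block summaries:
  L0: {b,c,f} / ∅
  L1: {b,y} / {f}
  L2: {s,y} / {f}
  L3: {s} / ∅
  L4: {y} / {s,y}
  L5: {c,f} / {f}
  L6: {f,y} / ∅
  L7: {f} / {f}
  L8: {b} / {y}

Liveness:
  L0: in=∅ out={f}
  L1: in={f} out={f,y}
  L2: in={f} out={f,s,y}
  L3: in={f,y} out={f,s,y}
  L4: in={f,s,y} out={f,y}
  L5: in={f,y} out={y}
  L6: in=∅ out={f,y}
  L7: in={f,y} out={y}
  L8: in={y} out=∅

Interfere edges:
  b — {c,f,y}
  c — {b,f,y}
  f — {b,c,s,y}
  s — {f,y}
  y — {b,c,f,s}

Registers:
  lower bound: {b,c,f,y} mutually conflict ⇒ χ ≥ 4
  4-colouring: c0={f}  c1={y}  c2={b,s}  c3={c}
  χ = 4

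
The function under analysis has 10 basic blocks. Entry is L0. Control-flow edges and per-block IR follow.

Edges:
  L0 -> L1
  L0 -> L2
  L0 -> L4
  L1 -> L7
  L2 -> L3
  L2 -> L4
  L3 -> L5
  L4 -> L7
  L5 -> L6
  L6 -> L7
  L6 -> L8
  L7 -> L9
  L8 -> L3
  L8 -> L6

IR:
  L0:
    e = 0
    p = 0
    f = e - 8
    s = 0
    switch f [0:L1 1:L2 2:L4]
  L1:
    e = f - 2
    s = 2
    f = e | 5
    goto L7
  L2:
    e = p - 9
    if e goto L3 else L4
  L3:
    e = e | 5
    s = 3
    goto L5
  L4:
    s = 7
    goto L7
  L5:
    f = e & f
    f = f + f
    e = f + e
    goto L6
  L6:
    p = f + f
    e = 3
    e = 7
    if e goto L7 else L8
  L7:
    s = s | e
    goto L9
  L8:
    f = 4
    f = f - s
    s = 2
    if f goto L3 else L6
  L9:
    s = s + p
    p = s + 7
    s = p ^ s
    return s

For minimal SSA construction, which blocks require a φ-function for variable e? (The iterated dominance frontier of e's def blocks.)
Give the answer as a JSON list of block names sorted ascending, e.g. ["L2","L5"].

Answer: ["L3", "L4", "L6", "L7"]

Derivation:
idom tree: L1←L0 L2←L0 L3←L2 L4←L0 L5←L3 L6←L5 L7←L0 L8←L6 L9←L7
Join-block Dom:
  L3: preds {L2,L8}: {L0,L2} ∩ {L0,L2,L3,L5,L6,L8} = {L0,L2}; idom=L2
  L4: preds {L0,L2}: {L0} ∩ {L0,L2} = {L0}; idom=L0
  L6: preds {L5,L8}: {L0,L2,L3,L5} ∩ {L0,L2,L3,L5,L6,L8} = {L0,L2,L3,L5}; idom=L5
  L7: preds {L1,L4,L6}: {L0,L1} ∩ {L0,L4} ∩ {L0,L2,L3,L5,L6} = {L0}; idom=L0

DF derivation:
  L3←L2: walk · to L2
  L3←L8: walk L8→L6→L5→L3 to L2
  L4←L0: walk · to L0
  L4←L2: walk L2 to L0
  L6←L5: walk · to L5
  L6←L8: walk L8→L6 to L5
  L7←L1: walk L1 to L0
  L7←L4: walk L4 to L0
  L7←L6: walk L6→L5→L3→L2 to L0
  L0: DF=∅
  L1: DF={L7}
  L2: DF={L4,L7}
  L3: DF={L3,L7}
  L4: DF={L7}
  L5: DF={L3,L7}
  L6: DF={L3,L6,L7}
  L7: DF=∅
  L8: DF={L3,L6}
  L9: DF=∅

φ for e: defs {L0,L1,L2,L3,L5,L6}
  DF⁺ = {L3,L4,L6,L7}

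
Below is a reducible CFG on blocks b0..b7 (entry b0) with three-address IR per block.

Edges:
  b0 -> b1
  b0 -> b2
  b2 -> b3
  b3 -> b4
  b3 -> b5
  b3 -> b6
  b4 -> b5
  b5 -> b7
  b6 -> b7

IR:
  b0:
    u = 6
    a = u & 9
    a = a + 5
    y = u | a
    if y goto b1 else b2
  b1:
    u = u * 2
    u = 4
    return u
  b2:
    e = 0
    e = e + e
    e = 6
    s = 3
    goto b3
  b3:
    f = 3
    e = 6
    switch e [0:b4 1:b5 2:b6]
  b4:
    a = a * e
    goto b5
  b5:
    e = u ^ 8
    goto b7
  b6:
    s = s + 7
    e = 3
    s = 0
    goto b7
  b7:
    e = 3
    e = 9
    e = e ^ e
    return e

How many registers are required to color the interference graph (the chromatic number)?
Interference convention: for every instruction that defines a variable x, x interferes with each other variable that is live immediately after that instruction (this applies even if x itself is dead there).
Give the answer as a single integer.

Answer: 4

Derivation:
Per-block:
  b0 def {a,u,y} use ∅
  b1 def {u} use {u}
  b2 def {e,s} use ∅
  b3 def {e,f} use ∅
  b4 def {a} use {a,e}
  b5 def {e} use {u}
  b6 def {e,s} use {s}
  b7 def {e} use ∅

Backward fixpoint:
  live b0: ∅→{a,u}
  live b1: {u}→∅
  live b2: {a,u}→{a,s,u}
  live b3: {a,s,u}→{a,e,s,u}
  live b4: {a,e,u}→{u}
  live b5: {u}→∅
  live b6: {s}→∅
  live b7: ∅→∅

Conflict graph:
  a: {e,f,s,u,y}
  e: {a,s,u}
  f: {a,s,u}
  s: {a,e,f,u}
  u: {a,e,f,s,y}
  y: {a,u}

Registers:
  lower bound: {a,e,s,u} mutually conflict ⇒ χ ≥ 4
  assign a→R0 e→R3 f→R3 s→R2 u→R1 y→R2 — no edge inside a register ⇒ χ ≤ 4
  χ = 4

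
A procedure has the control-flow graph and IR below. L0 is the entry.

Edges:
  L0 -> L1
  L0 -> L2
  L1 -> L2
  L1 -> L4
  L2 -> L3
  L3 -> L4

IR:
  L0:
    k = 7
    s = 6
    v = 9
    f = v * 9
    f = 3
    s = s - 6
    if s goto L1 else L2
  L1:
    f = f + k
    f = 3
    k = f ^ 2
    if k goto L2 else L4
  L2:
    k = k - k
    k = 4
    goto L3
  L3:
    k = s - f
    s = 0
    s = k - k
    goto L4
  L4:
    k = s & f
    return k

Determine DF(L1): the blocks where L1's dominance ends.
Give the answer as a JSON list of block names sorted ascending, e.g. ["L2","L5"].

Answer: ["L2", "L4"]

Derivation:
idom tree: L1←L0 L2←L0 L3←L2 L4←L0
Dom∩ at merges:
  L2: preds {L0,L1}: {L0} ∩ {L0,L1} = {L0}; idom=L0
  L4: preds {L1,L3}: {L0,L1} ∩ {L0,L2,L3} = {L0}; idom=L0

DF walk-up:
  join L2 pred L0: · stop@L0
  join L2 pred L1: L1 stop@L0
  join L4 pred L1: L1 stop@L0
  join L4 pred L3: L3→L2 stop@L0
  L0: DF=∅
  L1: DF={L2,L4}
  L2: DF={L4}
  L3: DF={L4}
  L4: DF=∅

DF(L1) = ["L2", "L4"]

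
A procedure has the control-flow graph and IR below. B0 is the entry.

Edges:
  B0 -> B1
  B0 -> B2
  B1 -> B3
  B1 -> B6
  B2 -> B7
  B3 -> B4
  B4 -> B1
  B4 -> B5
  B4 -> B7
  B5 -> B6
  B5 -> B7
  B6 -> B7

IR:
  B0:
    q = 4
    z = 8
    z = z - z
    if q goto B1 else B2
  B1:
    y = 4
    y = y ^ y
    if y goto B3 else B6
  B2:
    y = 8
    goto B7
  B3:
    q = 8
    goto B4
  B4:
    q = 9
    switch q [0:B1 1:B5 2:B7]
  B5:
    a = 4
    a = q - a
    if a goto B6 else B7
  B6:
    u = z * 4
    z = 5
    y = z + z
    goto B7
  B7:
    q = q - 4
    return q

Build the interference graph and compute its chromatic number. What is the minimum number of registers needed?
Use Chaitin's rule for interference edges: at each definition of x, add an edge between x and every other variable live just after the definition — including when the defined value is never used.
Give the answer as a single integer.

Answer: 3

Working:
def/use:
  B0: {q,z} / ∅
  B1: {y} / ∅
  B2: {y} / ∅
  B3: {q} / ∅
  B4: {q} / ∅
  B5: {a} / {q}
  B6: {u,y,z} / {z}
  B7: {q} / {q}

Backward fixpoint:
  live B0: ∅→{q,z}
  live B1: {q,z}→{q,z}
  live B2: {q}→{q}
  live B3: {z}→{z}
  live B4: {z}→{q,z}
  live B5: {q,z}→{q,z}
  live B6: {q,z}→{q}
  live B7: {q}→∅

Interfere edges:
  a: {q,z}
  q: {a,u,y,z}
  u: {q}
  y: {q,z}
  z: {a,q,y}

Registers:
  lower bound: {a,q,z} mutually conflict ⇒ χ ≥ 3
  3-colouring: r0={q}  r1={u,z}  r2={a,y}
  χ = 3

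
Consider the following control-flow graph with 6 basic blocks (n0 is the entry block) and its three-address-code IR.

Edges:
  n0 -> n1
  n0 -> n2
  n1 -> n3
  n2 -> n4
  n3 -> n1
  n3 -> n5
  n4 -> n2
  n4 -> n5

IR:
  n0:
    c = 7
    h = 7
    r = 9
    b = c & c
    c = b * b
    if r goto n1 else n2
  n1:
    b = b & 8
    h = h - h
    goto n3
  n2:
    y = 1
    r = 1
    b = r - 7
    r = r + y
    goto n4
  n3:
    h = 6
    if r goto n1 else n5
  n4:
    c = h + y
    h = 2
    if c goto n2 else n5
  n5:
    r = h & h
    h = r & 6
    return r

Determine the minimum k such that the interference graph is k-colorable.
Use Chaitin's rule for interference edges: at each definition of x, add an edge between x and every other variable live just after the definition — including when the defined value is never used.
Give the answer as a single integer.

def/use:
  n0: def={b,c,h,r} ue=∅
  n1: def={b,h} ue={b,h}
  n2: def={b,r,y} ue=∅
  n3: def={h} ue={r}
  n4: def={c,h} ue={h,y}
  n5: def={h,r} ue={h}

Backward fixpoint:
  n0 li=∅ lo={b,h,r}
  n1 li={b,h,r} lo={b,r}
  n2 li={h} lo={h,y}
  n3 li={b,r} lo={b,h,r}
  n4 li={h,y} lo={h}
  n5 li={h} lo=∅

Interfere edges:
  b: {c,h,r,y}
  c: {b,h,r}
  h: {b,c,r,y}
  r: {b,c,h,y}
  y: {b,h,r}

Colouring:
  lower bound: {b,c,h,r} mutually conflict ⇒ χ ≥ 4
  assign b→R0 c→R3 h→R1 r→R2 y→R3 — no edge inside a register ⇒ χ ≤ 4
  χ = 4

Answer: 4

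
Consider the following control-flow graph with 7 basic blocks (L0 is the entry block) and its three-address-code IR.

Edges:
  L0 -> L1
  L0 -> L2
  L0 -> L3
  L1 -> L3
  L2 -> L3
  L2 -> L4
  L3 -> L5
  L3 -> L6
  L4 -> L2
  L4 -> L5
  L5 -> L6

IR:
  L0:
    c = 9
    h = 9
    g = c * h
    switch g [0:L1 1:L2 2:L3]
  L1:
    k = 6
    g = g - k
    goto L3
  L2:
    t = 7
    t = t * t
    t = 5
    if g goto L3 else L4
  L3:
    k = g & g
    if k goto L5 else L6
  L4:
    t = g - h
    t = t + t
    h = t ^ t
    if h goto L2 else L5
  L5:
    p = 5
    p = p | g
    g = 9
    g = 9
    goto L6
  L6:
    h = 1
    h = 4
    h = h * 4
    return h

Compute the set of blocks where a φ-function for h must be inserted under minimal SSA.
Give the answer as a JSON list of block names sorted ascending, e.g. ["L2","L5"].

idom tree: L1←L0 L2←L0 L3←L0 L4←L2 L5←L0 L6←L0
Dom∩ at merges:
  L2: preds {L0,L4}: {L0} ∩ {L0,L2,L4} = {L0}; idom=L0
  L3: preds {L0,L1,L2}: {L0} ∩ {L0,L1} ∩ {L0,L2} = {L0}; idom=L0
  L5: preds {L3,L4}: {L0,L3} ∩ {L0,L2,L4} = {L0}; idom=L0
  L6: preds {L3,L5}: {L0,L3} ∩ {L0,L5} = {L0}; idom=L0

Frontier:
  L2←L0: walk · to L0
  L2←L4: walk L4→L2 to L0
  L3←L0: walk · to L0
  L3←L1: walk L1 to L0
  L3←L2: walk L2 to L0
  L5←L3: walk L3 to L0
  L5←L4: walk L4→L2 to L0
  L6←L3: walk L3 to L0
  L6←L5: walk L5 to L0
  L0 → ∅
  L1 → {L3}
  L2 → {L2,L3,L5}
  L3 → {L5,L6}
  L4 → {L2,L5}
  L5 → {L6}
  L6 → ∅

φ for h: defs {L0,L4,L6}
  DF⁺ = {L2,L3,L5,L6}

Answer: ["L2", "L3", "L5", "L6"]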